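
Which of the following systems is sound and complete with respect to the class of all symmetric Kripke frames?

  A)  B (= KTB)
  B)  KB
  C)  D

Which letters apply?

B

(A) B (= KTB) is determined by the class of reflexive and symmetric frames.
(B) KB is determined by exactly this class.
(C) D is determined by the class of serial frames.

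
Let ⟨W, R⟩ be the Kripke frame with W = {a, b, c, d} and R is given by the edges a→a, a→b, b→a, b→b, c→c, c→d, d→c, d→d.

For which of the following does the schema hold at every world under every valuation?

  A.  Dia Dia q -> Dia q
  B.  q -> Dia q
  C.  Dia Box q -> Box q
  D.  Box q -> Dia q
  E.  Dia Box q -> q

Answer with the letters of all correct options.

R is reflexive: each world relates to itself.
R is symmetric: every R-edge is matched by its reverse.
R is transitive: R is closed under composition.
R is euclidean: any two R-successors of the same world are R-related.
R is serial: every world has an R-successor.
(A) Dia Dia q -> Dia q is the dual of axiom 4, which corresponds to transitivity. R is transitive — valid.
(B) q -> Dia q is the dual of axiom T; it is valid on a frame exactly when R is reflexive. R is reflexive, so valid.
(C) Dia Box q -> Box q is the dual of axiom 5, which corresponds to the euclidean property. R is euclidean — valid.
(D) axiom D: valid iff R is serial. R is serial — valid.
(E) Dia Box q -> q is the dual of axiom B, which corresponds to symmetry. R is symmetric — valid.

A, B, C, D, E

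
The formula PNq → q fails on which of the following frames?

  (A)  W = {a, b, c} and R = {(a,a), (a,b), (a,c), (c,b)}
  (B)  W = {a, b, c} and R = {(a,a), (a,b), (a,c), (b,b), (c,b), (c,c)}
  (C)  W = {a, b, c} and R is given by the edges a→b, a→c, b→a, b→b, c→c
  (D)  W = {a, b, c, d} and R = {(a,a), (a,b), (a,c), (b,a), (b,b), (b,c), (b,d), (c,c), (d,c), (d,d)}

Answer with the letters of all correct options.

A, B, C, D

The schema PNq → q is the dual of axiom B; it is valid on a frame iff R is symmetric.
(A) R is not symmetric (a R b but not b R a), so the schema fails here.
(B) R is not symmetric (a R b but not b R a), so the schema fails here.
(C) R is not symmetric (a R c but not c R a), so the schema fails here.
(D) R is not symmetric (a R c but not c R a), so the schema fails here.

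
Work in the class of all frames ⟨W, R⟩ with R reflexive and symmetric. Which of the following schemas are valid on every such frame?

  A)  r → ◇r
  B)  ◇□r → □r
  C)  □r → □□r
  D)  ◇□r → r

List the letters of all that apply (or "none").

Reflexive relations are serial.
(A) r → ◇r is the dual of axiom T; it is valid on a frame exactly when R is reflexive. Every such R is reflexive, so valid.
(B) ◇□r → □r is the dual of axiom 5; it is valid on a frame exactly when R is euclidean. Such an R need not be euclidean, so not valid.
(C) □r → □□r is axiom 4; it is valid on a frame exactly when R is transitive. Such an R need not be transitive, so not valid.
(D) the dual of axiom B: valid iff R is symmetric. Every such R is symmetric — valid.

A, D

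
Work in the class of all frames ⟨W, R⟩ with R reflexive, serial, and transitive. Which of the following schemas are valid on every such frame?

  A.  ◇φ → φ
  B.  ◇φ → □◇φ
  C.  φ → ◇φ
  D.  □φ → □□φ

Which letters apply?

C, D

(A) ◇φ → φ is the converse of T; it holds exactly when R ⊆ identity. Such an R need not be a subset of the identity — not valid.
(B) axiom 5: valid iff R is euclidean. Such an R need not be euclidean — not valid.
(C) φ → ◇φ is the dual of axiom T; it is valid on a frame exactly when R is reflexive. Every such R is reflexive, so valid.
(D) □φ → □□φ is axiom 4, which corresponds to transitivity. Every such R is transitive — valid.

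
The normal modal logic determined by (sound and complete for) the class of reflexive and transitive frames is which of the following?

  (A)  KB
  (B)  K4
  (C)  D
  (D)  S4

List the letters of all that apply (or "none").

D

(A) KB is determined by the class of symmetric frames.
(B) K4 is determined by the class of transitive frames.
(C) D is determined by the class of serial frames.
(D) S4 is determined by exactly this class.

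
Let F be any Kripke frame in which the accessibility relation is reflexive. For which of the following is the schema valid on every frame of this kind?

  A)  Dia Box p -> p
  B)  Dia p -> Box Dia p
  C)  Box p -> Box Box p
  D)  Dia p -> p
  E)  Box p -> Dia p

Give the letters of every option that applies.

A reflexive relation is serial.
(A) Dia Box p -> p is the dual of axiom B; it is valid on a frame exactly when R is symmetric. Such an R need not be symmetric, so not valid.
(B) Dia p -> Box Dia p is axiom 5; it is valid on a frame exactly when R is euclidean. Such an R need not be euclidean, so not valid.
(C) Box p -> Box Box p is axiom 4; it is valid on a frame exactly when R is transitive. Such an R need not be transitive, so not valid.
(D) Dia p -> p is the converse of T; it holds exactly when R ⊆ identity. Such an R need not be a subset of the identity — not valid.
(E) Box p -> Dia p (axiom D) characterises the serial frames. Every such R is serial — valid.

E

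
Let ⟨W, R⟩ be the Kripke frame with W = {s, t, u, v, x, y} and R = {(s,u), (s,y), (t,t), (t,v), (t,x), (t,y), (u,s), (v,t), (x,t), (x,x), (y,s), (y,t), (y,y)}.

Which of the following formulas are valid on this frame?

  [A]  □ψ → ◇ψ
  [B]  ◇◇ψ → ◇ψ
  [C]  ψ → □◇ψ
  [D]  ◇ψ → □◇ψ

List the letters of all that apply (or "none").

A, C

R is symmetric: every R-edge is matched by its reverse.
R is not transitive: s R u and u R s but not s R s.
R is not euclidean: s R u and s R y but not u R y.
R is serial: every world has an R-successor.
(A) axiom D: valid iff R is serial. R is serial — valid.
(B) ◇◇ψ → ◇ψ (the dual of axiom 4) characterises the transitive frames. R is not transitive — not valid.
(C) ψ → □◇ψ is axiom B; it is valid on a frame exactly when R is symmetric. R is symmetric, so valid.
(D) ◇ψ → □◇ψ (axiom 5) characterises the euclidean frames. R is not euclidean — not valid.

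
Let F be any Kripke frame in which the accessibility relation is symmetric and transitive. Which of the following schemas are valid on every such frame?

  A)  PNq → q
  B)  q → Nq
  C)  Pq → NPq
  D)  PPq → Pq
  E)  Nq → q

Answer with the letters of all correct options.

A, C, D

A symmetric transitive relation is euclidean (uRv and uRw give vRu by symmetry, then vRw by transitivity).
(A) PNq → q (the dual of axiom B) characterises the symmetric frames. Every such R is symmetric — valid.
(B) q → Nq is valid only on frames where every R-edge is a self-loop. Such an R need not be a subset of the identity — not valid.
(C) axiom 5: valid iff R is euclidean. Every such R is euclidean — valid.
(D) the dual of axiom 4: valid iff R is transitive. Every such R is transitive — valid.
(E) axiom T: valid iff R is reflexive. Such an R need not be reflexive — not valid.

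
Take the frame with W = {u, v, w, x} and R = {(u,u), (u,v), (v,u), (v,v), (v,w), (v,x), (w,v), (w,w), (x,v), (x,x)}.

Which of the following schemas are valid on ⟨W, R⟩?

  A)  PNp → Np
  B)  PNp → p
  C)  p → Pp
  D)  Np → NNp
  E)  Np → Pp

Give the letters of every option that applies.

R is reflexive: each world relates to itself.
R is symmetric: every R-edge is matched by its reverse.
R is not transitive: u R v and v R w but not u R w.
R is not euclidean: v R u and v R w but not u R w.
R is serial: every world has an R-successor.
(A) PNp → Np (the dual of axiom 5) characterises the euclidean frames. R is not euclidean — not valid.
(B) PNp → p is the dual of axiom B, which corresponds to symmetry. R is symmetric — valid.
(C) p → Pp is the dual of axiom T, which corresponds to reflexivity. R is reflexive — valid.
(D) Np → NNp is axiom 4, which corresponds to transitivity. R is not transitive — not valid.
(E) Np → Pp is axiom D, which corresponds to seriality. R is serial — valid.

B, C, E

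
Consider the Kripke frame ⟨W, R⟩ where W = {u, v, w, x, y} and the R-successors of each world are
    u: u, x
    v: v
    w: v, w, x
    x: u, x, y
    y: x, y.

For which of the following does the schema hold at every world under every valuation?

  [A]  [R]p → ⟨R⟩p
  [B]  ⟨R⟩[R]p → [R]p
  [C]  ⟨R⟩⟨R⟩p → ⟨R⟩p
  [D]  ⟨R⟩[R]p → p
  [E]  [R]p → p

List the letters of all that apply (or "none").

R is reflexive: each world relates to itself.
R is not symmetric: w R v but not v R w.
R is not transitive: u R x and x R y but not u R y.
R is not euclidean: w R v and w R w but not v R w.
R is serial: every world has an R-successor.
(A) axiom D: valid iff R is serial. R is serial — valid.
(B) the dual of axiom 5: valid iff R is euclidean. R is not euclidean — not valid.
(C) ⟨R⟩⟨R⟩p → ⟨R⟩p is the dual of axiom 4; it is valid on a frame exactly when R is transitive. R is not transitive, so not valid.
(D) ⟨R⟩[R]p → p is the dual of axiom B, which corresponds to symmetry. R is not symmetric — not valid.
(E) axiom T: valid iff R is reflexive. R is reflexive — valid.

A, E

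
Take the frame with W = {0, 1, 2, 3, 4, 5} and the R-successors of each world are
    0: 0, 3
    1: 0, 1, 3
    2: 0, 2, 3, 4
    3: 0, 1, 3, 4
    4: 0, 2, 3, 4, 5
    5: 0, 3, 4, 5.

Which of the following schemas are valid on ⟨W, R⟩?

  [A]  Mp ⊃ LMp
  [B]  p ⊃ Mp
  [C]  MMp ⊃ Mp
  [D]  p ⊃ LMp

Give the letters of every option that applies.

R is reflexive: each world relates to itself.
R is not symmetric: 1 R 0 but not 0 R 1.
R is not transitive: 0 R 3 and 3 R 1 but not 0 R 1.
R is not euclidean: 1 R 0 and 1 R 1 but not 0 R 1.
(A) Mp ⊃ LMp is axiom 5; it is valid on a frame exactly when R is euclidean. R is not euclidean, so not valid.
(B) p ⊃ Mp (the dual of axiom T) characterises the reflexive frames. R is reflexive — valid.
(C) the dual of axiom 4: valid iff R is transitive. R is not transitive — not valid.
(D) p ⊃ LMp is axiom B; it is valid on a frame exactly when R is symmetric. R is not symmetric, so not valid.

B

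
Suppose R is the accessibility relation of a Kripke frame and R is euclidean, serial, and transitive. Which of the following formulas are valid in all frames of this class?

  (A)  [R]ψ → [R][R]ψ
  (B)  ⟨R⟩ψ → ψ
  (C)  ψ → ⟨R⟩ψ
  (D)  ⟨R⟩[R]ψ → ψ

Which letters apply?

(A) axiom 4: valid iff R is transitive. Every such R is transitive — valid.
(B) ⟨R⟩ψ → ψ (the converse of T) corresponds to R being a subset of the identity. Such an R need not be a subset of the identity, so not valid.
(C) the dual of axiom T: valid iff R is reflexive. Such an R need not be reflexive — not valid.
(D) ⟨R⟩[R]ψ → ψ is the dual of axiom B; it is valid on a frame exactly when R is symmetric. Such an R need not be symmetric, so not valid.

A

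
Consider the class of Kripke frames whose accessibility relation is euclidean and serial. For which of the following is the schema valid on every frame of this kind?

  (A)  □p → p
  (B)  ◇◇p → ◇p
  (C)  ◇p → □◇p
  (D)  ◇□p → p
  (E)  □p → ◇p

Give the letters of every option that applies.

C, E

(A) axiom T: valid iff R is reflexive. Such an R need not be reflexive — not valid.
(B) ◇◇p → ◇p is the dual of axiom 4, which corresponds to transitivity. Such an R need not be transitive — not valid.
(C) ◇p → □◇p is axiom 5; it is valid on a frame exactly when R is euclidean. Every such R is euclidean, so valid.
(D) ◇□p → p is the dual of axiom B; it is valid on a frame exactly when R is symmetric. Such an R need not be symmetric, so not valid.
(E) □p → ◇p is axiom D, which corresponds to seriality. Every such R is serial — valid.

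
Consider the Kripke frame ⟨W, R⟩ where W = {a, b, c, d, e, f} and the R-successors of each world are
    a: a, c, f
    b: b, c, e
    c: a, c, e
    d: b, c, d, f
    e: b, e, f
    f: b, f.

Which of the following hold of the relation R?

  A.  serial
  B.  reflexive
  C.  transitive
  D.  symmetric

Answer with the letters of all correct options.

A, B

(A) serial: every world has an R-successor.
(B) reflexive: each world relates to itself.
(C) not transitive: a R c and c R e but not a R e.
(D) not symmetric: a R f but not f R a.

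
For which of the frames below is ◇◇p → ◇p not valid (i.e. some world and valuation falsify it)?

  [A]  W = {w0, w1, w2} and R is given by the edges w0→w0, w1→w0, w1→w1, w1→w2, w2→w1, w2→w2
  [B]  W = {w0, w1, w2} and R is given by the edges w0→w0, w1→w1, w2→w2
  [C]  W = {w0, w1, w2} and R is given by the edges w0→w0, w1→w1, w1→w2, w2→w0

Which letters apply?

The schema ◇◇p → ◇p is the dual of axiom 4; it is valid on a frame iff R is transitive.
(A) R is not transitive (w2 R w1 and w1 R w0 but not w2 R w0), so the schema fails here.
(B) R is transitive (R is closed under composition), so the schema is valid here.
(C) R is not transitive (w1 R w2 and w2 R w0 but not w1 R w0), so the schema fails here.

A, C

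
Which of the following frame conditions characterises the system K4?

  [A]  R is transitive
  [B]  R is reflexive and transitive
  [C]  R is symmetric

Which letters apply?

A

(A) K4 is sound and complete for exactly this class.
(B) this class determines S4, not K4.
(C) this class determines KB, not K4.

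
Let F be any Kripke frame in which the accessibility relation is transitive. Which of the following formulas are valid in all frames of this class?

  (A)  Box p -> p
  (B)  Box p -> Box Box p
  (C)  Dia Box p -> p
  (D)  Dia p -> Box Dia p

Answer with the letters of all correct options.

(A) axiom T: valid iff R is reflexive. Such an R need not be reflexive — not valid.
(B) Box p -> Box Box p is axiom 4, which corresponds to transitivity. Every such R is transitive — valid.
(C) Dia Box p -> p (the dual of axiom B) characterises the symmetric frames. Such an R need not be symmetric — not valid.
(D) Dia p -> Box Dia p (axiom 5) characterises the euclidean frames. Such an R need not be euclidean — not valid.

B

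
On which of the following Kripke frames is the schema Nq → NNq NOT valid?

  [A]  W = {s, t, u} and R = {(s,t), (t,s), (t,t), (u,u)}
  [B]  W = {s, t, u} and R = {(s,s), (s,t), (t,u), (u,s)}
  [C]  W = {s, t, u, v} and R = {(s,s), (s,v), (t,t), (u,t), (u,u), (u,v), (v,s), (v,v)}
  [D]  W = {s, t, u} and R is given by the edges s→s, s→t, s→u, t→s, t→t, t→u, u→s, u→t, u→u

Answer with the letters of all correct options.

A, B, C

The schema Nq → NNq is axiom 4; it is valid on a frame iff R is transitive.
(A) R is not transitive (s R t and t R s but not s R s), so the schema fails here.
(B) R is not transitive (s R t and t R u but not s R u), so the schema fails here.
(C) R is not transitive (u R v and v R s but not u R s), so the schema fails here.
(D) R is transitive (R is closed under composition), so the schema is valid here.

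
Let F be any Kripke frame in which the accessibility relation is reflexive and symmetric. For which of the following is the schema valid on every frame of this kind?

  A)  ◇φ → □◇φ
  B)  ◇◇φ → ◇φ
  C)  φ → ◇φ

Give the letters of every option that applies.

Reflexive relations are serial.
(A) axiom 5: valid iff R is euclidean. Such an R need not be euclidean — not valid.
(B) ◇◇φ → ◇φ (the dual of axiom 4) characterises the transitive frames. Such an R need not be transitive — not valid.
(C) φ → ◇φ (the dual of axiom T) characterises the reflexive frames. Every such R is reflexive — valid.

C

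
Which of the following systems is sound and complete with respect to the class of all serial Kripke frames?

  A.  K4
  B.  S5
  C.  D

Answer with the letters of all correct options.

C

(A) K4 is determined by the class of transitive frames.
(B) S5 is determined by the class of reflexive, symmetric, and transitive frames.
(C) D is determined by exactly this class.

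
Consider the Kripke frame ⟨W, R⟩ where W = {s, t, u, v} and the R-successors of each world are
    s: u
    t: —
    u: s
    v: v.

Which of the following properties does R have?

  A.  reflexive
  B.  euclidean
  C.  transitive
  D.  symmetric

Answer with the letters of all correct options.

D

(A) not reflexive: not s R s.
(B) not euclidean: s R u and s R u but not u R u.
(C) not transitive: s R u and u R s but not s R s.
(D) symmetric: every R-edge is matched by its reverse.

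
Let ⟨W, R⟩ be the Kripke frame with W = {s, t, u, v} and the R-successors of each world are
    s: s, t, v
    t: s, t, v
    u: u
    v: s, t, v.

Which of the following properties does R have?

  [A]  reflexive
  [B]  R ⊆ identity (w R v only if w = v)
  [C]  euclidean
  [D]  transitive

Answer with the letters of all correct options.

(A) reflexive: each world relates to itself.
(B) not ⊆ identity: s R t with s ≠ t.
(C) euclidean: any two R-successors of the same world are R-related.
(D) transitive: R is closed under composition.

A, C, D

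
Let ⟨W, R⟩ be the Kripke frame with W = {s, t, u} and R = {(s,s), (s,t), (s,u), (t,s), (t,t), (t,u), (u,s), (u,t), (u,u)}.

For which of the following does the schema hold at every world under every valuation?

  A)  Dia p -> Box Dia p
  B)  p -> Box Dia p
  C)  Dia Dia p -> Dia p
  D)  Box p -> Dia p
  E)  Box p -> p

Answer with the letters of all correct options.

A, B, C, D, E

R is reflexive: each world relates to itself.
R is symmetric: every R-edge is matched by its reverse.
R is transitive: R is closed under composition.
R is euclidean: any two R-successors of the same world are R-related.
R is serial: every world has an R-successor.
(A) Dia p -> Box Dia p is axiom 5, which corresponds to the euclidean property. R is euclidean — valid.
(B) p -> Box Dia p is axiom B, which corresponds to symmetry. R is symmetric — valid.
(C) Dia Dia p -> Dia p is the dual of axiom 4, which corresponds to transitivity. R is transitive — valid.
(D) Box p -> Dia p (axiom D) characterises the serial frames. R is serial — valid.
(E) Box p -> p is axiom T; it is valid on a frame exactly when R is reflexive. R is reflexive, so valid.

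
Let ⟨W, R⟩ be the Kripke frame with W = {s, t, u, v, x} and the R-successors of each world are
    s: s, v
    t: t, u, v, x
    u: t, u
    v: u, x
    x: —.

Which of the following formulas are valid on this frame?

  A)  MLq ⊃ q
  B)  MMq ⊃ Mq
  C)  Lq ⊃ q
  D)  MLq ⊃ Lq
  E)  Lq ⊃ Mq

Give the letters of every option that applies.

none

R is not reflexive: not v R v.
R is not symmetric: s R v but not v R s.
R is not transitive: s R v and v R u but not s R u.
R is not euclidean: s R v and s R s but not v R s.
R is not serial: x has no R-successor.
(A) MLq ⊃ q (the dual of axiom B) characterises the symmetric frames. R is not symmetric — not valid.
(B) MMq ⊃ Mq is the dual of axiom 4, which corresponds to transitivity. R is not transitive — not valid.
(C) Lq ⊃ q is axiom T, which corresponds to reflexivity. R is not reflexive — not valid.
(D) the dual of axiom 5: valid iff R is euclidean. R is not euclidean — not valid.
(E) axiom D: valid iff R is serial. R is not serial — not valid.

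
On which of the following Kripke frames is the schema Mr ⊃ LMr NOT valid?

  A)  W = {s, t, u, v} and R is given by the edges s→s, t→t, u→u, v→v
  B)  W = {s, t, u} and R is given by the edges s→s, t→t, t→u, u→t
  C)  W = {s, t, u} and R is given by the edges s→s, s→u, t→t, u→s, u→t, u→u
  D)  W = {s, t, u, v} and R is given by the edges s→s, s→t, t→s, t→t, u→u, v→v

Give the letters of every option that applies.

The schema Mr ⊃ LMr is axiom 5; it is valid on a frame iff R is euclidean.
(A) R is euclidean (any two R-successors of the same world are R-related), so the schema is valid here.
(B) R is not euclidean (t R u and t R u but not u R u), so the schema fails here.
(C) R is not euclidean (u R s and u R t but not s R t), so the schema fails here.
(D) R is euclidean (any two R-successors of the same world are R-related), so the schema is valid here.

B, C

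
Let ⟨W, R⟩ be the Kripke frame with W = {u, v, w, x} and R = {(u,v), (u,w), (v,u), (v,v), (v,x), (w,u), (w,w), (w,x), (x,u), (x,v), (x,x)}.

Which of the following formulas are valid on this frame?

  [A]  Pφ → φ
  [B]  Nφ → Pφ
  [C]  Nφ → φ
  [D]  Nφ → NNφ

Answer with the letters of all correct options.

R is not reflexive: not u R u.
R is not transitive: u R v and v R u but not u R u.
R is serial: every world has an R-successor.
R is not a subset of the identity: u R v with u ≠ v.
(A) Pφ → φ is valid only on frames where every R-edge is a self-loop. Here R ⊄ identity — not valid.
(B) Nφ → Pφ is axiom D; it is valid on a frame exactly when R is serial. R is serial, so valid.
(C) axiom T: valid iff R is reflexive. R is not reflexive — not valid.
(D) Nφ → NNφ is axiom 4; it is valid on a frame exactly when R is transitive. R is not transitive, so not valid.

B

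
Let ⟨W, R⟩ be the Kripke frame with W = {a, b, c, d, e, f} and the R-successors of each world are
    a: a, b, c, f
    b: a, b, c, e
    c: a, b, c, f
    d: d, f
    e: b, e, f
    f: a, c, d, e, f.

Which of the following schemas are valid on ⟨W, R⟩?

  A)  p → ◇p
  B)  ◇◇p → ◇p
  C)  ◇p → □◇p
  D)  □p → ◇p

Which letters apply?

A, D

R is reflexive: each world relates to itself.
R is not transitive: a R b and b R e but not a R e.
R is not euclidean: a R b and a R f but not b R f.
R is serial: every world has an R-successor.
(A) p → ◇p is the dual of axiom T, which corresponds to reflexivity. R is reflexive — valid.
(B) the dual of axiom 4: valid iff R is transitive. R is not transitive — not valid.
(C) ◇p → □◇p (axiom 5) characterises the euclidean frames. R is not euclidean — not valid.
(D) □p → ◇p is axiom D, which corresponds to seriality. R is serial — valid.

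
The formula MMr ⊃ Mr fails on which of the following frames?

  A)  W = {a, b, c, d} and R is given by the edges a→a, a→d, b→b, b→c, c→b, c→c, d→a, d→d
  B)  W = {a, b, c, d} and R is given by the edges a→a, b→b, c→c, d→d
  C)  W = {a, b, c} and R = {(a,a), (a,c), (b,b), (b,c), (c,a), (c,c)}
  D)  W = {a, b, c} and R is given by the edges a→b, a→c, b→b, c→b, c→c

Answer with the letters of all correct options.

C

The schema MMr ⊃ Mr is the dual of axiom 4; it is valid on a frame iff R is transitive.
(A) R is transitive (R is closed under composition), so the schema is valid here.
(B) R is transitive (R is closed under composition), so the schema is valid here.
(C) R is not transitive (b R c and c R a but not b R a), so the schema fails here.
(D) R is transitive (R is closed under composition), so the schema is valid here.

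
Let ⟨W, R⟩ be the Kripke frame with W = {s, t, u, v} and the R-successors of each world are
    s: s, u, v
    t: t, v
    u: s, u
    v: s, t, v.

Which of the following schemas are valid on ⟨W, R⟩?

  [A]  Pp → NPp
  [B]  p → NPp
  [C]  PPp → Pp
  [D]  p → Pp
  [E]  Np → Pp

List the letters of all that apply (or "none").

B, D, E

R is reflexive: each world relates to itself.
R is symmetric: every R-edge is matched by its reverse.
R is not transitive: s R v and v R t but not s R t.
R is not euclidean: s R u and s R v but not u R v.
R is serial: every world has an R-successor.
(A) Pp → NPp is axiom 5; it is valid on a frame exactly when R is euclidean. R is not euclidean, so not valid.
(B) p → NPp is axiom B, which corresponds to symmetry. R is symmetric — valid.
(C) the dual of axiom 4: valid iff R is transitive. R is not transitive — not valid.
(D) p → Pp (the dual of axiom T) characterises the reflexive frames. R is reflexive — valid.
(E) axiom D: valid iff R is serial. R is serial — valid.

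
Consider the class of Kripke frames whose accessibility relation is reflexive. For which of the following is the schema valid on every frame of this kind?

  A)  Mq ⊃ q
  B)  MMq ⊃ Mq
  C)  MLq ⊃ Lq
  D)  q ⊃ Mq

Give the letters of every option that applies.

A reflexive relation is serial.
(A) Mq ⊃ q (the converse of T) corresponds to R being a subset of the identity. Such an R need not be a subset of the identity, so not valid.
(B) MMq ⊃ Mq is the dual of axiom 4; it is valid on a frame exactly when R is transitive. Such an R need not be transitive, so not valid.
(C) MLq ⊃ Lq is the dual of axiom 5, which corresponds to the euclidean property. Such an R need not be euclidean — not valid.
(D) the dual of axiom T: valid iff R is reflexive. Every such R is reflexive — valid.

D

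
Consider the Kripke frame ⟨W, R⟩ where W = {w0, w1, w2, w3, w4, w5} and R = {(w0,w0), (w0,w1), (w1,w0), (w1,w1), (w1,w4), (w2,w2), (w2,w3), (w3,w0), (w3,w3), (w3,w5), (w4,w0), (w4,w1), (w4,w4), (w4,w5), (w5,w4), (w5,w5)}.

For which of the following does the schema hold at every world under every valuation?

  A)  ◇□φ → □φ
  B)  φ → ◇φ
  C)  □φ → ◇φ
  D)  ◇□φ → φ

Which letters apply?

R is reflexive: each world relates to itself.
R is not symmetric: w2 R w3 but not w3 R w2.
R is not euclidean: w1 R w0 and w1 R w4 but not w0 R w4.
R is serial: every world has an R-successor.
(A) ◇□φ → □φ is the dual of axiom 5, which corresponds to the euclidean property. R is not euclidean — not valid.
(B) the dual of axiom T: valid iff R is reflexive. R is reflexive — valid.
(C) □φ → ◇φ (axiom D) characterises the serial frames. R is serial — valid.
(D) the dual of axiom B: valid iff R is symmetric. R is not symmetric — not valid.

B, C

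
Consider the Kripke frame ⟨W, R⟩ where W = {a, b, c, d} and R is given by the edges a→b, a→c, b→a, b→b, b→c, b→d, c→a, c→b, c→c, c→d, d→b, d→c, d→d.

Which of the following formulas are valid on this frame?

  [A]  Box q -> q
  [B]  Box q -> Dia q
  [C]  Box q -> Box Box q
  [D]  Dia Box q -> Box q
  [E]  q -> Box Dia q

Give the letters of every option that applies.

B, E

R is not reflexive: not a R a.
R is symmetric: every R-edge is matched by its reverse.
R is not transitive: a R b and b R a but not a R a.
R is not euclidean: b R a and b R d but not a R d.
R is serial: every world has an R-successor.
(A) Box q -> q is axiom T, which corresponds to reflexivity. R is not reflexive — not valid.
(B) Box q -> Dia q is axiom D; it is valid on a frame exactly when R is serial. R is serial, so valid.
(C) Box q -> Box Box q is axiom 4, which corresponds to transitivity. R is not transitive — not valid.
(D) Dia Box q -> Box q is the dual of axiom 5; it is valid on a frame exactly when R is euclidean. R is not euclidean, so not valid.
(E) q -> Box Dia q is axiom B, which corresponds to symmetry. R is symmetric — valid.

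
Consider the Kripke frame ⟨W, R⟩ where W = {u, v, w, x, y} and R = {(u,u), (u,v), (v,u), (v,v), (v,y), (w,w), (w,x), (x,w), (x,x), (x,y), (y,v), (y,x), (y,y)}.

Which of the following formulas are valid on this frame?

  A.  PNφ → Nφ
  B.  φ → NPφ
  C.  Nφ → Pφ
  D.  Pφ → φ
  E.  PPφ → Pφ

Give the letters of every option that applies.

B, C

R is symmetric: every R-edge is matched by its reverse.
R is not transitive: u R v and v R y but not u R y.
R is not euclidean: v R u and v R y but not u R y.
R is serial: every world has an R-successor.
R is not a subset of the identity: u R v with u ≠ v.
(A) the dual of axiom 5: valid iff R is euclidean. R is not euclidean — not valid.
(B) axiom B: valid iff R is symmetric. R is symmetric — valid.
(C) Nφ → Pφ (axiom D) characterises the serial frames. R is serial — valid.
(D) Pφ → φ is the converse of T; it holds exactly when R ⊆ identity. Here R ⊄ identity — not valid.
(E) the dual of axiom 4: valid iff R is transitive. R is not transitive — not valid.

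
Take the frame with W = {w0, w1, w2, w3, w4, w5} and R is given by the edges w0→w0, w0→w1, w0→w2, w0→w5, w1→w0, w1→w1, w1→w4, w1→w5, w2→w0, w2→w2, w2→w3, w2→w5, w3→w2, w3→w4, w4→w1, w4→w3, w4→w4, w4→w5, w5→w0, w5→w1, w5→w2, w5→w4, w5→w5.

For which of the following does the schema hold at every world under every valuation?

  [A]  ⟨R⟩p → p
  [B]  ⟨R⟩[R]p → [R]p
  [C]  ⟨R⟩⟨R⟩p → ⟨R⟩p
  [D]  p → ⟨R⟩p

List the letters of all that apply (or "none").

R is not reflexive: not w3 R w3.
R is not transitive: w0 R w1 and w1 R w4 but not w0 R w4.
R is not euclidean: w0 R w1 and w0 R w2 but not w1 R w2.
R is not a subset of the identity: w0 R w1 with w0 ≠ w1.
(A) ⟨R⟩p → p is the converse of T; it holds exactly when R ⊆ identity. Here R ⊄ identity — not valid.
(B) the dual of axiom 5: valid iff R is euclidean. R is not euclidean — not valid.
(C) ⟨R⟩⟨R⟩p → ⟨R⟩p (the dual of axiom 4) characterises the transitive frames. R is not transitive — not valid.
(D) p → ⟨R⟩p is the dual of axiom T, which corresponds to reflexivity. R is not reflexive — not valid.

none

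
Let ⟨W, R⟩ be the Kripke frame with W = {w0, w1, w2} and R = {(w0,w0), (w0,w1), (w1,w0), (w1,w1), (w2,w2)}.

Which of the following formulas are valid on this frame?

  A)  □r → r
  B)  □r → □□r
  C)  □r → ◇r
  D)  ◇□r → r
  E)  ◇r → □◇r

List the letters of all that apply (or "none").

R is reflexive: each world relates to itself.
R is symmetric: every R-edge is matched by its reverse.
R is transitive: R is closed under composition.
R is euclidean: any two R-successors of the same world are R-related.
R is serial: every world has an R-successor.
(A) axiom T: valid iff R is reflexive. R is reflexive — valid.
(B) □r → □□r is axiom 4, which corresponds to transitivity. R is transitive — valid.
(C) axiom D: valid iff R is serial. R is serial — valid.
(D) ◇□r → r (the dual of axiom B) characterises the symmetric frames. R is symmetric — valid.
(E) ◇r → □◇r (axiom 5) characterises the euclidean frames. R is euclidean — valid.

A, B, C, D, E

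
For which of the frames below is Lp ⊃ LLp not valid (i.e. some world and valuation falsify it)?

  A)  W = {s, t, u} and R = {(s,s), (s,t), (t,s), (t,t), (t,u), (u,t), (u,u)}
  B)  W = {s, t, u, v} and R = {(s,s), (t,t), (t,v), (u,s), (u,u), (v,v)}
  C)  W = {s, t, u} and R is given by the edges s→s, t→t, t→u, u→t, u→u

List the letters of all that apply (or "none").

A

The schema Lp ⊃ LLp is axiom 4; it is valid on a frame iff R is transitive.
(A) R is not transitive (s R t and t R u but not s R u), so the schema fails here.
(B) R is transitive (R is closed under composition), so the schema is valid here.
(C) R is transitive (R is closed under composition), so the schema is valid here.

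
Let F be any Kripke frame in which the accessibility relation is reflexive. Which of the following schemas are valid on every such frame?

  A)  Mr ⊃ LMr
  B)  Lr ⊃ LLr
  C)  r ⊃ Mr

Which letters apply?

A reflexive relation is serial.
(A) Mr ⊃ LMr (axiom 5) characterises the euclidean frames. Such an R need not be euclidean — not valid.
(B) Lr ⊃ LLr is axiom 4; it is valid on a frame exactly when R is transitive. Such an R need not be transitive, so not valid.
(C) r ⊃ Mr (the dual of axiom T) characterises the reflexive frames. Every such R is reflexive — valid.

C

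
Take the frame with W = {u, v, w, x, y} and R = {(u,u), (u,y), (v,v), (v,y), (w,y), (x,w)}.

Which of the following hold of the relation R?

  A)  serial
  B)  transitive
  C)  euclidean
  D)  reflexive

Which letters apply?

(A) not serial: y has no R-successor.
(B) not transitive: x R w and w R y but not x R y.
(C) not euclidean: u R y and u R u but not y R u.
(D) not reflexive: not w R w.

none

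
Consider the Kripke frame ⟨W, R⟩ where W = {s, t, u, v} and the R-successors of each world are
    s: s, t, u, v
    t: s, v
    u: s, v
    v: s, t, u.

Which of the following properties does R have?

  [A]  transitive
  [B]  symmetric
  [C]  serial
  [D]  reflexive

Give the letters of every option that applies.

(A) not transitive: t R s and s R t but not t R t.
(B) symmetric: every R-edge is matched by its reverse.
(C) serial: every world has an R-successor.
(D) not reflexive: not t R t.

B, C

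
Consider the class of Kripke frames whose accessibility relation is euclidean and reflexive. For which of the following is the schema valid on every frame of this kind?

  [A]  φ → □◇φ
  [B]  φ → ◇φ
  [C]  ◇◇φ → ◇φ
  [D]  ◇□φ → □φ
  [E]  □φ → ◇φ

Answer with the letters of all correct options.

A, B, C, D, E

A reflexive euclidean relation is also symmetric (from wRw and wRv the euclidean condition gives vRw) and hence transitive; it is an equivalence relation.
(A) axiom B: valid iff R is symmetric. Every such R is symmetric — valid.
(B) φ → ◇φ (the dual of axiom T) characterises the reflexive frames. Every such R is reflexive — valid.
(C) the dual of axiom 4: valid iff R is transitive. Every such R is transitive — valid.
(D) ◇□φ → □φ is the dual of axiom 5, which corresponds to the euclidean property. Every such R is euclidean — valid.
(E) □φ → ◇φ is axiom D, which corresponds to seriality. Every such R is serial — valid.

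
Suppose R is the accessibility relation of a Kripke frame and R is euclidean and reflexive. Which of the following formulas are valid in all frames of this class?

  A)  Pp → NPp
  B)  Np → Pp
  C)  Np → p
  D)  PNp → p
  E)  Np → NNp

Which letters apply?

A, B, C, D, E

A reflexive euclidean relation is also symmetric (from wRw and wRv the euclidean condition gives vRw) and hence transitive; it is an equivalence relation.
(A) axiom 5: valid iff R is euclidean. Every such R is euclidean — valid.
(B) Np → Pp is axiom D, which corresponds to seriality. Every such R is serial — valid.
(C) Np → p is axiom T, which corresponds to reflexivity. Every such R is reflexive — valid.
(D) the dual of axiom B: valid iff R is symmetric. Every such R is symmetric — valid.
(E) Np → NNp is axiom 4, which corresponds to transitivity. Every such R is transitive — valid.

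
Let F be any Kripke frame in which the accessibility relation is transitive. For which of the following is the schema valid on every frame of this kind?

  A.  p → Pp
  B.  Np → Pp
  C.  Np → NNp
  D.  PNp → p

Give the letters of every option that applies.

C

(A) p → Pp is the dual of axiom T, which corresponds to reflexivity. Such an R need not be reflexive — not valid.
(B) Np → Pp is axiom D; it is valid on a frame exactly when R is serial. Such an R need not be serial, so not valid.
(C) Np → NNp (axiom 4) characterises the transitive frames. Every such R is transitive — valid.
(D) the dual of axiom B: valid iff R is symmetric. Such an R need not be symmetric — not valid.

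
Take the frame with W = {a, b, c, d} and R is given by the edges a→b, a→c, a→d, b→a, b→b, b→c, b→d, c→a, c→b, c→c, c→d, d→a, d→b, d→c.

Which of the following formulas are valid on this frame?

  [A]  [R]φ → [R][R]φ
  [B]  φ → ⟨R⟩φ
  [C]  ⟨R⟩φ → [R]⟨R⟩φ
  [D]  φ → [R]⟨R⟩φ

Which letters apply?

D

R is not reflexive: not a R a.
R is symmetric: every R-edge is matched by its reverse.
R is not transitive: a R b and b R a but not a R a.
R is not euclidean: a R d and a R d but not d R d.
(A) [R]φ → [R][R]φ (axiom 4) characterises the transitive frames. R is not transitive — not valid.
(B) φ → ⟨R⟩φ is the dual of axiom T; it is valid on a frame exactly when R is reflexive. R is not reflexive, so not valid.
(C) axiom 5: valid iff R is euclidean. R is not euclidean — not valid.
(D) φ → [R]⟨R⟩φ is axiom B; it is valid on a frame exactly when R is symmetric. R is symmetric, so valid.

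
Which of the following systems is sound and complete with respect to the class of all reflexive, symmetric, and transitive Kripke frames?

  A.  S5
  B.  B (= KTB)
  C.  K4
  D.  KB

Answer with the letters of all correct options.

(A) S5 is determined by exactly this class.
(B) B (= KTB) is determined by the class of reflexive and symmetric frames.
(C) K4 is determined by the class of transitive frames.
(D) KB is determined by the class of symmetric frames.

A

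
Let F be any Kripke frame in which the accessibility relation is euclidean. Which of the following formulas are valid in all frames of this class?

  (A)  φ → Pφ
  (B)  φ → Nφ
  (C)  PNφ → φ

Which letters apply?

none

(A) φ → Pφ is the dual of axiom T; it is valid on a frame exactly when R is reflexive. Such an R need not be reflexive, so not valid.
(B) φ → Nφ is equivalent to ◇p→p; it holds exactly when R ⊆ identity. Such an R need not be a subset of the identity — not valid.
(C) PNφ → φ (the dual of axiom B) characterises the symmetric frames. Such an R need not be symmetric — not valid.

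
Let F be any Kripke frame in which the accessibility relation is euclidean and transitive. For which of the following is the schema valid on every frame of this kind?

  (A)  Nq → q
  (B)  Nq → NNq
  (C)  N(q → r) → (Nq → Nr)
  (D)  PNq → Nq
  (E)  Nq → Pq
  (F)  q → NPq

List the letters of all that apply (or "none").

B, C, D

(A) axiom T: valid iff R is reflexive. Such an R need not be reflexive — not valid.
(B) Nq → NNq (axiom 4) characterises the transitive frames. Every such R is transitive — valid.
(C) N(q → r) → (Nq → Nr) is axiom K, valid on every Kripke frame — valid.
(D) PNq → Nq (the dual of axiom 5) characterises the euclidean frames. Every such R is euclidean — valid.
(E) Nq → Pq (axiom D) characterises the serial frames. Such an R need not be serial — not valid.
(F) q → NPq is axiom B; it is valid on a frame exactly when R is symmetric. Such an R need not be symmetric, so not valid.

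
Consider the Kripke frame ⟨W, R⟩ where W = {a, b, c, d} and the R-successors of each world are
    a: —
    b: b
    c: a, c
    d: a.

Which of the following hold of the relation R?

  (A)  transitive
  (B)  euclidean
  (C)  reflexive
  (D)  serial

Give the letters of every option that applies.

(A) transitive: R is closed under composition.
(B) not euclidean: c R a and c R c but not a R c.
(C) not reflexive: not a R a.
(D) not serial: a has no R-successor.

A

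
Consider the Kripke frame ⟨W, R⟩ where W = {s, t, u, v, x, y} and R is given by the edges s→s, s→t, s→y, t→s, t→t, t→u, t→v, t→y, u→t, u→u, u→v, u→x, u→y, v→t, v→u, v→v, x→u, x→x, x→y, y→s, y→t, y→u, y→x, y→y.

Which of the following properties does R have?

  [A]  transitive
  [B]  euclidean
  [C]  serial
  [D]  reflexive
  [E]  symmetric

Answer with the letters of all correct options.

C, D, E

(A) not transitive: s R t and t R u but not s R u.
(B) not euclidean: t R s and t R u but not s R u.
(C) serial: every world has an R-successor.
(D) reflexive: each world relates to itself.
(E) symmetric: every R-edge is matched by its reverse.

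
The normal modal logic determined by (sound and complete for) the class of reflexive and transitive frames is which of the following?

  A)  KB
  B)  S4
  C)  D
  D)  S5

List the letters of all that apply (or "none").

B

(A) KB is determined by the class of symmetric frames.
(B) S4 is determined by exactly this class.
(C) D is determined by the class of serial frames.
(D) S5 is determined by the class of reflexive, symmetric, and transitive frames.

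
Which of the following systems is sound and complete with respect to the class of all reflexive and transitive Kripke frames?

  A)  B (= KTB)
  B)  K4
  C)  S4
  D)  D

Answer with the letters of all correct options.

C

(A) B (= KTB) is determined by the class of reflexive and symmetric frames.
(B) K4 is determined by the class of transitive frames.
(C) S4 is determined by exactly this class.
(D) D is determined by the class of serial frames.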